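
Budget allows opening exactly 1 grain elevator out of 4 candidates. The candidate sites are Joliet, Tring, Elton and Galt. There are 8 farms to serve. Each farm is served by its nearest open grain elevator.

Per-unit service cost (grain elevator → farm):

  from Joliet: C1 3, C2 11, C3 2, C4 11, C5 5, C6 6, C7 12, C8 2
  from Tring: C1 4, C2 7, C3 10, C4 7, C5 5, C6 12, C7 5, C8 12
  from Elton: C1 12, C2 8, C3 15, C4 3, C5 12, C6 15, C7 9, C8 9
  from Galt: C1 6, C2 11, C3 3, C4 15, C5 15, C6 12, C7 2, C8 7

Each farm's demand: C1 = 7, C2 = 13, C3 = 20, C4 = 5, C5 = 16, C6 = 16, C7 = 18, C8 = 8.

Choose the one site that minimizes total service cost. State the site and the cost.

With exactly 1 open, each farm uses its cheapest among the chosen.
{Joliet}: C1→Joliet 3·7=21, C2→Joliet 11·13=143, C3→Joliet 2·20=40, C4→Joliet 11·5=55, C5→Joliet 5·16=80, C6→Joliet 6·16=96, C7→Joliet 12·18=216, C8→Joliet 2·8=16. Service cost 667.
{Tring}: service cost 812
{Galt}: service cost 844
Among all 4 size-1 choices, {Joliet} is lowest.

Choose Joliet only; total service cost 667.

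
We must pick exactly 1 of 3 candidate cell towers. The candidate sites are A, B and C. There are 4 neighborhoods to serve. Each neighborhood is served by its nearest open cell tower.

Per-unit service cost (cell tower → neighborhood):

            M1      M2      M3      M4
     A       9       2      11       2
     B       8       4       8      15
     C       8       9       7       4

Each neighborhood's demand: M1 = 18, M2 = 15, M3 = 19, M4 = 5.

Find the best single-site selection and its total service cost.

Choose A only; total service cost 411.

With exactly 1 open, each neighborhood uses its cheapest among the chosen.
{A}: M1→A 9·18=162, M2→A 2·15=30, M3→A 11·19=209, M4→A 2·5=10. Service cost 411.
{B}: service cost 431
{C}: service cost 432
Among all 3 size-1 choices, {A} is lowest.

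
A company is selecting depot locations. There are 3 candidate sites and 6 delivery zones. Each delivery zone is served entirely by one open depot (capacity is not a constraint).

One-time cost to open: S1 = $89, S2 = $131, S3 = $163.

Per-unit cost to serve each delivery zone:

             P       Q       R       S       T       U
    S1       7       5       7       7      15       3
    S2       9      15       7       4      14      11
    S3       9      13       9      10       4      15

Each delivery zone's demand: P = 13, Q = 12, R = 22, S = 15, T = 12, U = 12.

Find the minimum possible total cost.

For any fixed open set, each delivery zone goes to its cheapest open site; total = fixed + service.
{S1}: P→S1 7·13=91, Q→S1 5·12=60, R→S1 7·22=154, S→S1 7·15=105, T→S1 15·12=180, U→S1 3·12=36. Service 626; fixed 89; total 715.
{S1, S3}: service 494 + fixed 252 = 746
{S1, S2}: P→S1 7·13=91, Q→S1 5·12=60, R→S1 7·22=154, S→S2 4·15=60, T→S2 14·12=168, U→S1 3·12=36. Service 569; fixed 220; total 789.
{S1, S2, S3}: P→S1 7·13=91, Q→S1 5·12=60, R→S1 7·22=154, S→S2 4·15=60, T→S3 4·12=48, U→S1 3·12=36. Service 449; fixed 383; total 832.
No other subset beats 715.

Minimum total cost: 715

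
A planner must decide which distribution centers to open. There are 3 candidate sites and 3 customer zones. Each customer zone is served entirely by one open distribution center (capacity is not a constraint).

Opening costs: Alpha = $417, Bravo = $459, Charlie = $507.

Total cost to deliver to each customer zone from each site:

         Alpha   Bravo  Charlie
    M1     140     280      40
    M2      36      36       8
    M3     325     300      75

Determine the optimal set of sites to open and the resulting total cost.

For any fixed open set, each customer zone goes to its cheapest open site; total = fixed + service.
{Charlie}: M1→Charlie 40, M2→Charlie 8, M3→Charlie 75. Service 123; fixed 507; total 630.
{Alpha}: M1→Alpha 140, M2→Alpha 36, M3→Alpha 325. Service 501; fixed 417; total 918.
{Alpha, Charlie}: service 123 + fixed 924 = 1047
{Alpha, Bravo, Charlie}: M1→Charlie 40, M2→Charlie 8, M3→Charlie 75. Service 123; fixed 1383; total 1506.
No other subset beats 630.

Open Charlie only; minimum total cost 630.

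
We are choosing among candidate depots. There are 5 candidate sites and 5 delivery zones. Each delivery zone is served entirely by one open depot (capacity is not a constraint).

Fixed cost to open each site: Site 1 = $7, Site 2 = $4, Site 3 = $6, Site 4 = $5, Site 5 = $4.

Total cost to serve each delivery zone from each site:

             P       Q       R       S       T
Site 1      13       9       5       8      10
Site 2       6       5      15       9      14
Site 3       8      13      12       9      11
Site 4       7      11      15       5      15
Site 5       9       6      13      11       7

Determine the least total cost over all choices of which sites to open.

Minimum total cost: 45

For any fixed open set, each delivery zone goes to its cheapest open site; total = fixed + service.
{Site 1, Site 2}: P→Site 2 6, Q→Site 2 5, R→Site 1 5, S→Site 1 8, T→Site 1 10. Service 34; fixed 11; total 45.
{Site 1, Site 2, Site 5}: P→Site 2 6, Q→Site 2 5, R→Site 1 5, S→Site 1 8, T→Site 5 7. Service 31; fixed 15; total 46.
{Site 1, Site 4, Site 5}: service 30 + fixed 16 = 46
{Site 1, Site 2, Site 3, Site 4, Site 5}: service 28 + fixed 26 = 54
No other subset beats 45.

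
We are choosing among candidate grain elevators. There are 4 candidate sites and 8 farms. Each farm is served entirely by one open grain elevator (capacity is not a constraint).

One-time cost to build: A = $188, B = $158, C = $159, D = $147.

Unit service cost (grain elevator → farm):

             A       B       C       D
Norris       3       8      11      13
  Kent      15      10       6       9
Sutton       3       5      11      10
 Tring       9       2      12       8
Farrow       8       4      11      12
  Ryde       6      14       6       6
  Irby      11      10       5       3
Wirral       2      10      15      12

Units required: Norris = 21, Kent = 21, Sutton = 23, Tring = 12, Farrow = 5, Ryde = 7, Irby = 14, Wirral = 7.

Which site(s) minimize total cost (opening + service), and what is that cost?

For any fixed open set, each farm goes to its cheapest open site; total = fixed + service.
{A, C}: Norris→A 3·21=63, Kent→C 6·21=126, Sutton→A 3·23=69, Tring→A 9·12=108, Farrow→A 8·5=40, Ryde→A 6·7=42, Irby→C 5·14=70, Wirral→A 2·7=14. Service 532; fixed 347; total 879.
{A, D}: service 555 + fixed 335 = 890
{A, B}: Norris→A 3·21=63, Kent→B 10·21=210, Sutton→A 3·23=69, Tring→B 2·12=24, Farrow→B 4·5=20, Ryde→A 6·7=42, Irby→B 10·14=140, Wirral→A 2·7=14. Service 582; fixed 346; total 928.
{A, B, C, D}: service 400 + fixed 652 = 1052
No other subset beats 879.

Open A and C; minimum total cost 879.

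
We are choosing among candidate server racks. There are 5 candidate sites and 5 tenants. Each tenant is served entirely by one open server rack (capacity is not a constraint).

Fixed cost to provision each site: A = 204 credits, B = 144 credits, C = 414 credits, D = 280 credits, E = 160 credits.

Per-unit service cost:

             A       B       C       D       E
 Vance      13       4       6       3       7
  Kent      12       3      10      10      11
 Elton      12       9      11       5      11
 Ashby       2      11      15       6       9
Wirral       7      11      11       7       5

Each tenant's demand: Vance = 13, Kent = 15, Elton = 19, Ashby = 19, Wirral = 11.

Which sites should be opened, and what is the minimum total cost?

Open A and B; minimum total cost 731.

For any fixed open set, each tenant goes to its cheapest open site; total = fixed + service.
{A, B}: Vance→B 4·13=52, Kent→B 3·15=45, Elton→B 9·19=171, Ashby→A 2·19=38, Wirral→A 7·11=77. Service 383; fixed 348; total 731.
{B}: service 598 + fixed 144 = 742
{D}: Vance→D 3·13=39, Kent→D 10·15=150, Elton→D 5·19=95, Ashby→D 6·19=114, Wirral→D 7·11=77. Service 475; fixed 280; total 755.
{A, B, C, D, E}: Vance→D 3·13=39, Kent→B 3·15=45, Elton→D 5·19=95, Ashby→A 2·19=38, Wirral→E 5·11=55. Service 272; fixed 1202; total 1474.
No other subset beats 731.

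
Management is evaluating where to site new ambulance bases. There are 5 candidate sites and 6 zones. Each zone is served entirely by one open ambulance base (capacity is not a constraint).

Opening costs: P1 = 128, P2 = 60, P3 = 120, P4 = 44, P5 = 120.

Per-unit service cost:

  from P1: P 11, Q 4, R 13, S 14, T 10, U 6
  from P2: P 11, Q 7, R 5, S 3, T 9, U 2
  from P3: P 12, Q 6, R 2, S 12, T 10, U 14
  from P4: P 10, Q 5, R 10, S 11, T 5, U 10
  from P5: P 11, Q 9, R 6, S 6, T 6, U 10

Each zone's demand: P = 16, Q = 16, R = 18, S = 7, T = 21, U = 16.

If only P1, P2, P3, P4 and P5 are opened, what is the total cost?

Each zone is assigned to its cheapest site among the open ones.
{P1, P2, P3, P4, P5}: P→P4 10·16=160, Q→P1 4·16=64, R→P3 2·18=36, S→P2 3·7=21, T→P4 5·21=105, U→P2 2·16=32. Service 418; fixed 472; total 890.

Total cost: 890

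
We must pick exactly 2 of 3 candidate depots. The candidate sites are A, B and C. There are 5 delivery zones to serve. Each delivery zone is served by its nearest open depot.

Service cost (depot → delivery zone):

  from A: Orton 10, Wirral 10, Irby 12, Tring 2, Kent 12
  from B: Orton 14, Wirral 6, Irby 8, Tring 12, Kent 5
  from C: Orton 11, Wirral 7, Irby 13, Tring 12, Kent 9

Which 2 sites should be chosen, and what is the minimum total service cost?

Choose A and B; total service cost 31.

With exactly 2 open, each delivery zone uses its cheapest among the chosen.
{A, B}: Orton→A 10, Wirral→B 6, Irby→B 8, Tring→A 2, Kent→B 5. Service cost 31.
{A, C}: service cost 40
{B, C}: service cost 42
Among all 3 size-2 choices, {A, B} is lowest.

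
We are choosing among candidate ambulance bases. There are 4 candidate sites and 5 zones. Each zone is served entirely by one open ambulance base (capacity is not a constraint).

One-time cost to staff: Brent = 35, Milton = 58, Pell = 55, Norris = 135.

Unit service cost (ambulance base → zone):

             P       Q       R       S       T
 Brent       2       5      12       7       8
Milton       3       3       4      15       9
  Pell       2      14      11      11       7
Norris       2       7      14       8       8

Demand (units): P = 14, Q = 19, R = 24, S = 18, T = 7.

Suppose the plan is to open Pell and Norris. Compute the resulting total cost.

Each zone is assigned to its cheapest site among the open ones.
{Pell, Norris}: P→Pell 2·14=28, Q→Norris 7·19=133, R→Pell 11·24=264, S→Norris 8·18=144, T→Pell 7·7=49. Service 618; fixed 190; total 808.

Total cost: 808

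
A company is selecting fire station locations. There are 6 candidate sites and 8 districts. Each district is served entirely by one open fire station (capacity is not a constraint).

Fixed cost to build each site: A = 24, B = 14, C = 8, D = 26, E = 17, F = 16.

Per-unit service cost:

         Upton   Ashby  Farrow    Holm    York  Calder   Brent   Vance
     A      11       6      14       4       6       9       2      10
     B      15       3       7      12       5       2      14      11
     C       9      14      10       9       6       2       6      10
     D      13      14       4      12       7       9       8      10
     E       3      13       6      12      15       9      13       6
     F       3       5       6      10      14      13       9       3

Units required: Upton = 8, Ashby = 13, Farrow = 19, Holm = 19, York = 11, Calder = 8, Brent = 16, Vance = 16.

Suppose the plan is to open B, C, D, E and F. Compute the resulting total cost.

Total cost: 606

Each district is assigned to its cheapest site among the open ones.
{B, C, D, E, F}: Upton→E 3·8=24, Ashby→B 3·13=39, Farrow→D 4·19=76, Holm→C 9·19=171, York→B 5·11=55, Calder→B 2·8=16, Brent→C 6·16=96, Vance→F 3·16=48. Service 525; fixed 81; total 606.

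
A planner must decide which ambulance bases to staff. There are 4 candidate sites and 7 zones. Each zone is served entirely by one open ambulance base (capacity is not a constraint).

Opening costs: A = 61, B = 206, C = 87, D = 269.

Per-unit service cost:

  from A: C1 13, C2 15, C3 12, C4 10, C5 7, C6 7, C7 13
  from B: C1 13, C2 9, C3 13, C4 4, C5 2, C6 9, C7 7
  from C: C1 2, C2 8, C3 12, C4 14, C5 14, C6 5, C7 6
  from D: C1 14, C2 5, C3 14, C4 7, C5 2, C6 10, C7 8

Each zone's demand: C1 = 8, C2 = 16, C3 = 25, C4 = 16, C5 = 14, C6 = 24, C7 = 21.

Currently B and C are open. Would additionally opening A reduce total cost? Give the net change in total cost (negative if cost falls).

No — net change +61 (cost rises by 61).

Current service cost with {B, C}: 782.
Adding A: each zone re-picks its cheapest; new service cost 782, saving 0.
Extra fixed cost: 61. Net change = 61 − 0 = 61.
(Totals: 1075 → 1136.)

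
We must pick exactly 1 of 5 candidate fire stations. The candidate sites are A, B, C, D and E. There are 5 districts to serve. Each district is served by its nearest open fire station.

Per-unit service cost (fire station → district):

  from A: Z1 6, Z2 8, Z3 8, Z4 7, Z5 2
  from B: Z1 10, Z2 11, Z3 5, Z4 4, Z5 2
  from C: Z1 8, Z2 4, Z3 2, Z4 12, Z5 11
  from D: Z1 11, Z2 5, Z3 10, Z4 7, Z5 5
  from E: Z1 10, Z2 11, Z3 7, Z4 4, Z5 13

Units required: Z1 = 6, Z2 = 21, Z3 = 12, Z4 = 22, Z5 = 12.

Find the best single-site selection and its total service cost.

With exactly 1 open, each district uses its cheapest among the chosen.
{B}: Z1→B 10·6=60, Z2→B 11·21=231, Z3→B 5·12=60, Z4→B 4·22=88, Z5→B 2·12=24. Service cost 463.
{A}: service cost 478
{D}: service cost 505
Among all 5 size-1 choices, {B} is lowest.

Choose B only; total service cost 463.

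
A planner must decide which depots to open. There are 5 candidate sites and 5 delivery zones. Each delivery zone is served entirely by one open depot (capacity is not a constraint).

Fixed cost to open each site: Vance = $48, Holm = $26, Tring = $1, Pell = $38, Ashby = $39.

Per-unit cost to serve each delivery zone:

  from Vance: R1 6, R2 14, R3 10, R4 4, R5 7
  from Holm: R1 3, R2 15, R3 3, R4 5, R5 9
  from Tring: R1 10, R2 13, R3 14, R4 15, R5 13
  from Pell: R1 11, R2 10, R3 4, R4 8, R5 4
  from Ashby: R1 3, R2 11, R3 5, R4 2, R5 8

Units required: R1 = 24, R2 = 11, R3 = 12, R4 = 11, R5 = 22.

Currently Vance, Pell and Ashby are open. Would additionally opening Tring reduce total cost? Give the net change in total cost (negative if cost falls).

No — net change +1 (cost rises by 1).

Current service cost with {Vance, Pell, Ashby}: 340.
Adding Tring: each delivery zone re-picks its cheapest; new service cost 340, saving 0.
Extra fixed cost: 1. Net change = 1 − 0 = 1.
(Totals: 465 → 466.)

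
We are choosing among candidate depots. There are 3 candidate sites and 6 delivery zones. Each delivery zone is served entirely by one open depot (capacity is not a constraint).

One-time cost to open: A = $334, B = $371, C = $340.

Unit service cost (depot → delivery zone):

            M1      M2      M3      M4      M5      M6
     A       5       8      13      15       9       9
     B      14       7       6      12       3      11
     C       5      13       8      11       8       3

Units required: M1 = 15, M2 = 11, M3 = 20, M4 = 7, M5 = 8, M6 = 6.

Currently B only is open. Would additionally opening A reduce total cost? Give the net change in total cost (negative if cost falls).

No — net change +187 (cost rises by 187).

Current service cost with {B}: 581.
Adding A: each delivery zone re-picks its cheapest; new service cost 434, saving 147.
Extra fixed cost: 334. Net change = 334 − 147 = 187.
(Totals: 952 → 1139.)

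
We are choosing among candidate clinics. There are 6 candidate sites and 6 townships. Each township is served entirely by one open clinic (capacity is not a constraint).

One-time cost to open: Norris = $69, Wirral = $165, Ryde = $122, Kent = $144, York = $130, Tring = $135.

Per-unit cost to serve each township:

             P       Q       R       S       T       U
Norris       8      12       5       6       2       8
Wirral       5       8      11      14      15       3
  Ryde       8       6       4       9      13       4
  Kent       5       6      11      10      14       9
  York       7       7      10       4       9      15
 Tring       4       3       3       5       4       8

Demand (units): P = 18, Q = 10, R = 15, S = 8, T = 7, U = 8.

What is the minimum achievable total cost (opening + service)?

Minimum total cost: 414

For any fixed open set, each township goes to its cheapest open site; total = fixed + service.
{Tring}: P→Tring 4·18=72, Q→Tring 3·10=30, R→Tring 3·15=45, S→Tring 5·8=40, T→Tring 4·7=28, U→Tring 8·8=64. Service 279; fixed 135; total 414.
{Norris, Tring}: service 265 + fixed 204 = 469
{Ryde, Tring}: service 247 + fixed 257 = 504
{Norris, Wirral, Ryde, Kent, York, Tring}: service 217 + fixed 765 = 982
No other subset beats 414.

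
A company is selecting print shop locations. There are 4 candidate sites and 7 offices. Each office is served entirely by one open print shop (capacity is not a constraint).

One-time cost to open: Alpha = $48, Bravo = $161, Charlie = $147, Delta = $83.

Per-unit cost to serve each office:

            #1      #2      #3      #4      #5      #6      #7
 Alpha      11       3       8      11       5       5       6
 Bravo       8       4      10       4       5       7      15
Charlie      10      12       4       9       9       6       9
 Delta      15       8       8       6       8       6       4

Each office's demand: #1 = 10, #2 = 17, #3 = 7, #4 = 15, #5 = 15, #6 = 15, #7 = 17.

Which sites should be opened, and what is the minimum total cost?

For any fixed open set, each office goes to its cheapest open site; total = fixed + service.
{Alpha, Delta}: #1→Alpha 11·10=110, #2→Alpha 3·17=51, #3→Alpha 8·7=56, #4→Delta 6·15=90, #5→Alpha 5·15=75, #6→Alpha 5·15=75, #7→Delta 4·17=68. Service 525; fixed 131; total 656.
{Alpha}: service 634 + fixed 48 = 682
{Alpha, Bravo}: service 499 + fixed 209 = 708
{Alpha, Bravo, Charlie, Delta}: service 437 + fixed 439 = 876
(All 15 nonempty subsets were checked; Alpha and Delta is lowest.)

Open Alpha and Delta; minimum total cost 656.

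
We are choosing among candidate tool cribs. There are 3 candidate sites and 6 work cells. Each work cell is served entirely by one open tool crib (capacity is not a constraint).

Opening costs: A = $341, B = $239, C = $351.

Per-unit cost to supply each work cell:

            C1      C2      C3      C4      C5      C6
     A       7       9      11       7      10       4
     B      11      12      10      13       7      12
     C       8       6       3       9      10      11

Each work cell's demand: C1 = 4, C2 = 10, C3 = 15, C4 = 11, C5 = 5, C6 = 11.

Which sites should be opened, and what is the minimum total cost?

Open C only; minimum total cost 758.

For any fixed open set, each work cell goes to its cheapest open site; total = fixed + service.
{C}: C1→C 8·4=32, C2→C 6·10=60, C3→C 3·15=45, C4→C 9·11=99, C5→C 10·5=50, C6→C 11·11=121. Service 407; fixed 351; total 758.
{A}: service 454 + fixed 341 = 795
{B}: C1→B 11·4=44, C2→B 12·10=120, C3→B 10·15=150, C4→B 13·11=143, C5→B 7·5=35, C6→B 12·11=132. Service 624; fixed 239; total 863.
{A, B, C}: service 289 + fixed 931 = 1220
No other subset beats 758.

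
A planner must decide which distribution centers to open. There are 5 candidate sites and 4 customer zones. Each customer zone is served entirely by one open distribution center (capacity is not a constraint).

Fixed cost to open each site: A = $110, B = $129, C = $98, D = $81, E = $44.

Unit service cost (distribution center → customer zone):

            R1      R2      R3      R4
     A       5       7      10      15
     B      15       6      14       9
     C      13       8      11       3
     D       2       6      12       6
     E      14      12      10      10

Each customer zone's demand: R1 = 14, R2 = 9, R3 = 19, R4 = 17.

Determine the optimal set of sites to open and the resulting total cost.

Open D only; minimum total cost 493.

For any fixed open set, each customer zone goes to its cheapest open site; total = fixed + service.
{D}: R1→D 2·14=28, R2→D 6·9=54, R3→D 12·19=228, R4→D 6·17=102. Service 412; fixed 81; total 493.
{D, E}: service 374 + fixed 125 = 499
{C, D}: service 342 + fixed 179 = 521
{A, B, C, D, E}: R1→D 2·14=28, R2→B 6·9=54, R3→A 10·19=190, R4→C 3·17=51. Service 323; fixed 462; total 785.
No other subset beats 493.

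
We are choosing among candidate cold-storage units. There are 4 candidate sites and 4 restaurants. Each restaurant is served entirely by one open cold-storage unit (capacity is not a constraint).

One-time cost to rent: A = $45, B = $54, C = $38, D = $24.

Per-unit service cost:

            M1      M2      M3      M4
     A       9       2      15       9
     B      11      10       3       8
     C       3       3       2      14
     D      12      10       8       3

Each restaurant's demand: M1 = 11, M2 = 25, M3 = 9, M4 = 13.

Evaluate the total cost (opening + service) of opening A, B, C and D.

Each restaurant is assigned to its cheapest site among the open ones.
{A, B, C, D}: M1→C 3·11=33, M2→A 2·25=50, M3→C 2·9=18, M4→D 3·13=39. Service 140; fixed 161; total 301.

Total cost: 301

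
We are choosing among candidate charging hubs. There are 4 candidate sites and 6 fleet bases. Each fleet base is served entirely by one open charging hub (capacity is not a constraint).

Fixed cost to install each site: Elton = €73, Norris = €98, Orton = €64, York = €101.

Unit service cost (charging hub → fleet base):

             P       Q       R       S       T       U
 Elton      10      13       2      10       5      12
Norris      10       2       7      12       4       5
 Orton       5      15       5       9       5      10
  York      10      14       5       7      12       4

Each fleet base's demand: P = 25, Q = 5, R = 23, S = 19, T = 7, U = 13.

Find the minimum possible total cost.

Minimum total cost: 676

For any fixed open set, each fleet base goes to its cheapest open site; total = fixed + service.
{Norris, Orton}: P→Orton 5·25=125, Q→Norris 2·5=10, R→Orton 5·23=115, S→Orton 9·19=171, T→Norris 4·7=28, U→Norris 5·13=65. Service 514; fixed 162; total 676.
{Elton, Norris, Orton}: P→Orton 5·25=125, Q→Norris 2·5=10, R→Elton 2·23=46, S→Orton 9·19=171, T→Norris 4·7=28, U→Norris 5·13=65. Service 445; fixed 235; total 680.
{Elton, Orton, York}: service 456 + fixed 238 = 694
{Elton, Norris, Orton, York}: P→Orton 5·25=125, Q→Norris 2·5=10, R→Elton 2·23=46, S→York 7·19=133, T→Norris 4·7=28, U→York 4·13=52. Service 394; fixed 336; total 730.
No other subset beats 676.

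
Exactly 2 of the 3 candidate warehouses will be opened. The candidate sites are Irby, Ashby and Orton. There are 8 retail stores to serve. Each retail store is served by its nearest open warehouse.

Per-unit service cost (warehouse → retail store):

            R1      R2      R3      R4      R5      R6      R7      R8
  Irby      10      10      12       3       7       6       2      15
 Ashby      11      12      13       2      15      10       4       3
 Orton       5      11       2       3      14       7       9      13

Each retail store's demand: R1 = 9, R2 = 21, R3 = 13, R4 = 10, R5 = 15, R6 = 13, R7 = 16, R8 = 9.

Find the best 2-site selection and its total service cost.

With exactly 2 open, each retail store uses its cheapest among the chosen.
{Irby, Orton}: R1→Orton 5·9=45, R2→Irby 10·21=210, R3→Orton 2·13=26, R4→Irby 3·10=30, R5→Irby 7·15=105, R6→Irby 6·13=78, R7→Irby 2·16=32, R8→Orton 13·9=117. Service cost 643.
{Ashby, Orton}: service cost 714
{Irby, Ashby}: service cost 718
Among all 3 size-2 choices, {Irby, Orton} is lowest.

Choose Irby and Orton; total service cost 643.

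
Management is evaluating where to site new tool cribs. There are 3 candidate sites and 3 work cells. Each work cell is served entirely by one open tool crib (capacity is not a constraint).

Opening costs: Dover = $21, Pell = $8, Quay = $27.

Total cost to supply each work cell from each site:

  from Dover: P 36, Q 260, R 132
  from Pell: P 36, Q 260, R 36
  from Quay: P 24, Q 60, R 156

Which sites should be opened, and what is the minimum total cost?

Open Pell and Quay; minimum total cost 155.

For any fixed open set, each work cell goes to its cheapest open site; total = fixed + service.
{Pell, Quay}: P→Quay 24, Q→Quay 60, R→Pell 36. Service 120; fixed 35; total 155.
{Dover, Pell, Quay}: service 120 + fixed 56 = 176
{Dover, Quay}: P→Quay 24, Q→Quay 60, R→Dover 132. Service 216; fixed 48; total 264.
{Pell}: service 332 + fixed 8 = 340
(All 7 nonempty subsets were checked; Pell and Quay is lowest.)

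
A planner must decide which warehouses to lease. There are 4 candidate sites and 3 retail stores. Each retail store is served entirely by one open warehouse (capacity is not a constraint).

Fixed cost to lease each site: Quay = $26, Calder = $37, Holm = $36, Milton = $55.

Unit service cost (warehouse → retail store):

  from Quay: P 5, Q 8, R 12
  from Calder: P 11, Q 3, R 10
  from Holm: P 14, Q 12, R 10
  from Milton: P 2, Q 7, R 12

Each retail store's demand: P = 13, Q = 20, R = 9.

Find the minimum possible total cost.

For any fixed open set, each retail store goes to its cheapest open site; total = fixed + service.
{Calder, Milton}: P→Milton 2·13=26, Q→Calder 3·20=60, R→Calder 10·9=90. Service 176; fixed 92; total 268.
{Quay, Calder}: P→Quay 5·13=65, Q→Calder 3·20=60, R→Calder 10·9=90. Service 215; fixed 63; total 278.
{Quay, Calder, Milton}: service 176 + fixed 118 = 294
{Quay, Calder, Holm, Milton}: P→Milton 2·13=26, Q→Calder 3·20=60, R→Calder 10·9=90. Service 176; fixed 154; total 330.
No other subset beats 268.

Minimum total cost: 268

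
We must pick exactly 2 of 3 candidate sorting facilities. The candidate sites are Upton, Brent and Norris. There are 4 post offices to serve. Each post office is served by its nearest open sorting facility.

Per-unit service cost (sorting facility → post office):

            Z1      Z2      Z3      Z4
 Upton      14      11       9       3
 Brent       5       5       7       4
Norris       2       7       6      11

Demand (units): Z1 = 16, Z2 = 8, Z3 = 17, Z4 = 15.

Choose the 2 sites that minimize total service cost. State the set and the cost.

Choose Brent and Norris; total service cost 234.

With exactly 2 open, each post office uses its cheapest among the chosen.
{Brent, Norris}: Z1→Norris 2·16=32, Z2→Brent 5·8=40, Z3→Norris 6·17=102, Z4→Brent 4·15=60. Service cost 234.
{Upton, Norris}: service cost 235
{Upton, Brent}: service cost 284
Among all 3 size-2 choices, {Brent, Norris} is lowest.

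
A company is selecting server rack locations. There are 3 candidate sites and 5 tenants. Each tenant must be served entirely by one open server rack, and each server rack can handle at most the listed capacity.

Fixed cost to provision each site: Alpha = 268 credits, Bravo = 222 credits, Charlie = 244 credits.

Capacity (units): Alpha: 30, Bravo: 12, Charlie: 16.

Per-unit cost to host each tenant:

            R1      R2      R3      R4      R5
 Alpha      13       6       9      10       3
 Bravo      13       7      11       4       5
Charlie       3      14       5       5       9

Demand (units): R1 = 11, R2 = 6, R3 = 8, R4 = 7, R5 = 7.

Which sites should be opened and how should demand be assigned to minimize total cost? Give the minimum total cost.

Minimum total cost: 744

Open {Alpha, Charlie}: R1→Charlie 3·11=33, R2→Alpha 6·6=36, R3→Alpha 9·8=72, R4→Alpha 10·7=70, R5→Alpha 3·7=21.
Loads: Alpha carries 28/30, Charlie carries 11/16. Service 232; fixed 512; total 744.
Next best feasible plan costs 787.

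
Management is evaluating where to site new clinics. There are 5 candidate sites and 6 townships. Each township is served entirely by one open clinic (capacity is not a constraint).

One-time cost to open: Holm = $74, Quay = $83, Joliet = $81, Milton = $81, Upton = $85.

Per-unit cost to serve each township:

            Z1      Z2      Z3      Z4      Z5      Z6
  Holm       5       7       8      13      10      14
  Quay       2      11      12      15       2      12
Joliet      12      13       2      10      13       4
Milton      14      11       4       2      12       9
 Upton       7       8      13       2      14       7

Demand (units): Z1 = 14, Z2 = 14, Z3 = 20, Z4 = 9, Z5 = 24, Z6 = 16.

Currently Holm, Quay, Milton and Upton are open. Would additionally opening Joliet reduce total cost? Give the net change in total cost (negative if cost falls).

Yes — net change −7 (cost falls by 7).

Current service cost with {Holm, Quay, Milton, Upton}: 384.
Adding Joliet: each township re-picks its cheapest; new service cost 296, saving 88.
Extra fixed cost: 81. Net change = 81 − 88 = -7.
(Totals: 707 → 700.)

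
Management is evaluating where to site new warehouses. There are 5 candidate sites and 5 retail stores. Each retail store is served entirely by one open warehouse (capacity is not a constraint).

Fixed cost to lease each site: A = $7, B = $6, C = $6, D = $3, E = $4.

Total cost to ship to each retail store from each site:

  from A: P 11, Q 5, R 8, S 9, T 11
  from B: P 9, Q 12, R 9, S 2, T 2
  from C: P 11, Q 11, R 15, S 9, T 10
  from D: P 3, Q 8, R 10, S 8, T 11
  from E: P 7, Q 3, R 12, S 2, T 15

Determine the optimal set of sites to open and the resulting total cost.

Open B, D and E; minimum total cost 32.

For any fixed open set, each retail store goes to its cheapest open site; total = fixed + service.
{B, D, E}: P→D 3, Q→E 3, R→B 9, S→B 2, T→B 2. Service 19; fixed 13; total 32.
{B, D}: P→D 3, Q→D 8, R→B 9, S→B 2, T→B 2. Service 24; fixed 9; total 33.
{B, E}: service 23 + fixed 10 = 33
{A, B, C, D, E}: service 18 + fixed 26 = 44
No other subset beats 32.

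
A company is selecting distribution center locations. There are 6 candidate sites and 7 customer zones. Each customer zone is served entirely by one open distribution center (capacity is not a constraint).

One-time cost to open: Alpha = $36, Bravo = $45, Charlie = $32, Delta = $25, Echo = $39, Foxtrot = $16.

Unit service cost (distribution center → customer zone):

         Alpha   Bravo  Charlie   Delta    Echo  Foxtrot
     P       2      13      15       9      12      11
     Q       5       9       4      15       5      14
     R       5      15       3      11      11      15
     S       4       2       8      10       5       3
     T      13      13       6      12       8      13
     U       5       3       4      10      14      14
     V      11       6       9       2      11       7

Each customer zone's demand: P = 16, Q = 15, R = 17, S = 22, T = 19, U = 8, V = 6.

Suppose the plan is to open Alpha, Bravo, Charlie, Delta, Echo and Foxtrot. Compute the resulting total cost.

Total cost: 530

Each customer zone is assigned to its cheapest site among the open ones.
{Alpha, Bravo, Charlie, Delta, Echo, Foxtrot}: P→Alpha 2·16=32, Q→Charlie 4·15=60, R→Charlie 3·17=51, S→Bravo 2·22=44, T→Charlie 6·19=114, U→Bravo 3·8=24, V→Delta 2·6=12. Service 337; fixed 193; total 530.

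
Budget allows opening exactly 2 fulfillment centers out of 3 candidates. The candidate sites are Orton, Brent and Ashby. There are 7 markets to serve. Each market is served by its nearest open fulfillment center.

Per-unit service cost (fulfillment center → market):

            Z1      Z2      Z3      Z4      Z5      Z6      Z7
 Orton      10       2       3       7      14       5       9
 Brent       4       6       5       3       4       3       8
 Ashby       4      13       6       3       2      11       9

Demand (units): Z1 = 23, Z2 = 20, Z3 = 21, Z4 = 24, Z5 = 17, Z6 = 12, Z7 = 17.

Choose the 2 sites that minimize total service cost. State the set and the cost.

Choose Orton and Brent; total service cost 507.

With exactly 2 open, each market uses its cheapest among the chosen.
{Orton, Brent}: Z1→Brent 4·23=92, Z2→Orton 2·20=40, Z3→Orton 3·21=63, Z4→Brent 3·24=72, Z5→Brent 4·17=68, Z6→Brent 3·12=36, Z7→Brent 8·17=136. Service cost 507.
{Orton, Ashby}: service cost 514
{Brent, Ashby}: service cost 595
Among all 3 size-2 choices, {Orton, Brent} is lowest.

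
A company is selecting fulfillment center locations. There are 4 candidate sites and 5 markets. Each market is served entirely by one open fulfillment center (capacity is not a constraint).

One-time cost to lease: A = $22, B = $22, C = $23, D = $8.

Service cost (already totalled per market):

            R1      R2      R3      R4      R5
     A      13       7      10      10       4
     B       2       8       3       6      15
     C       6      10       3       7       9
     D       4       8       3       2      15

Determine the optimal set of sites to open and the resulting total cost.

For any fixed open set, each market goes to its cheapest open site; total = fixed + service.
{D}: R1→D 4, R2→D 8, R3→D 3, R4→D 2, R5→D 15. Service 32; fixed 8; total 40.
{A, D}: service 20 + fixed 30 = 50
{B}: service 34 + fixed 22 = 56
{A, B, C, D}: service 18 + fixed 75 = 93
No other subset beats 40.

Open D only; minimum total cost 40.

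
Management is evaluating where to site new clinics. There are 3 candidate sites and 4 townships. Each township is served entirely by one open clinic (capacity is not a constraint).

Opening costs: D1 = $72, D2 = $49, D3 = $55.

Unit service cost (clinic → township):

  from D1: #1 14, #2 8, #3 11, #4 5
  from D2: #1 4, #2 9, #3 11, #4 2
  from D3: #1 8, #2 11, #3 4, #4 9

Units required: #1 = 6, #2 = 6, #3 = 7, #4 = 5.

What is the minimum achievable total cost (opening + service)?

Minimum total cost: 214

For any fixed open set, each township goes to its cheapest open site; total = fixed + service.
{D2}: #1→D2 4·6=24, #2→D2 9·6=54, #3→D2 11·7=77, #4→D2 2·5=10. Service 165; fixed 49; total 214.
{D2, D3}: #1→D2 4·6=24, #2→D2 9·6=54, #3→D3 4·7=28, #4→D2 2·5=10. Service 116; fixed 104; total 220.
{D3}: #1→D3 8·6=48, #2→D3 11·6=66, #3→D3 4·7=28, #4→D3 9·5=45. Service 187; fixed 55; total 242.
{D1, D2, D3}: #1→D2 4·6=24, #2→D1 8·6=48, #3→D3 4·7=28, #4→D2 2·5=10. Service 110; fixed 176; total 286.
No other subset beats 214.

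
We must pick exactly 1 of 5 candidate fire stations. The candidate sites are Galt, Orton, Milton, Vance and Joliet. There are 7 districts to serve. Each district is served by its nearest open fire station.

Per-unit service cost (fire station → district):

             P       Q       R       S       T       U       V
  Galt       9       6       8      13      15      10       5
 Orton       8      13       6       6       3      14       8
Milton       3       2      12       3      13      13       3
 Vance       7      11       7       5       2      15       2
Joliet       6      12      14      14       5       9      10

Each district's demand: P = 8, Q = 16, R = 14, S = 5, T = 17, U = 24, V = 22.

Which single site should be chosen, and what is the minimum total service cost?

Choose Vance only; total service cost 793.

With exactly 1 open, each district uses its cheapest among the chosen.
{Vance}: P→Vance 7·8=56, Q→Vance 11·16=176, R→Vance 7·14=98, S→Vance 5·5=25, T→Vance 2·17=34, U→Vance 15·24=360, V→Vance 2·22=44. Service cost 793.
{Milton}: service cost 838
{Orton}: service cost 949
Among all 5 size-1 choices, {Vance} is lowest.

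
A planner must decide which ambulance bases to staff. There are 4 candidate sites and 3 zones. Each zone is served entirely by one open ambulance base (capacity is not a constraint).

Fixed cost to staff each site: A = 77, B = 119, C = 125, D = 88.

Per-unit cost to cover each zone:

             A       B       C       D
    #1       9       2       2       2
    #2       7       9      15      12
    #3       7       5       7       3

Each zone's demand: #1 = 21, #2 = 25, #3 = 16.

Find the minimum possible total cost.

For any fixed open set, each zone goes to its cheapest open site; total = fixed + service.
{A, D}: #1→D 2·21=42, #2→A 7·25=175, #3→D 3·16=48. Service 265; fixed 165; total 430.
{B}: service 347 + fixed 119 = 466
{D}: #1→D 2·21=42, #2→D 12·25=300, #3→D 3·16=48. Service 390; fixed 88; total 478.
{A, B, C, D}: #1→B 2·21=42, #2→A 7·25=175, #3→D 3·16=48. Service 265; fixed 409; total 674.
(All 15 nonempty subsets were checked; A and D is lowest.)

Minimum total cost: 430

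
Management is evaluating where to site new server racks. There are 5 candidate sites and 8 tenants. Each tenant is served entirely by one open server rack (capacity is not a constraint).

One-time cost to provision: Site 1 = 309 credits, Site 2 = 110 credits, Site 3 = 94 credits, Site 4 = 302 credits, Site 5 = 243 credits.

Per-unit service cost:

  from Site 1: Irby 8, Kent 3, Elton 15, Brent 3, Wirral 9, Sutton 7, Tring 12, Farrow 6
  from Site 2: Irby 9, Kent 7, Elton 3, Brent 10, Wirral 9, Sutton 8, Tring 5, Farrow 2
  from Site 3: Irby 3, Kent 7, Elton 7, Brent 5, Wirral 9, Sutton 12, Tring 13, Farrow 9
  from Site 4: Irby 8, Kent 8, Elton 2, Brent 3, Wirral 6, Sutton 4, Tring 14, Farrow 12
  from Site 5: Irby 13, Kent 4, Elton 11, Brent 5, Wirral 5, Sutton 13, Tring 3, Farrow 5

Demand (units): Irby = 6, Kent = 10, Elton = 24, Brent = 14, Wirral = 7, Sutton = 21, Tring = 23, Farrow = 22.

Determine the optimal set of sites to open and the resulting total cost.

For any fixed open set, each tenant goes to its cheapest open site; total = fixed + service.
{Site 2, Site 3}: Irby→Site 3 3·6=18, Kent→Site 2 7·10=70, Elton→Site 2 3·24=72, Brent→Site 3 5·14=70, Wirral→Site 2 9·7=63, Sutton→Site 2 8·21=168, Tring→Site 2 5·23=115, Farrow→Site 2 2·22=44. Service 620; fixed 204; total 824.
{Site 2}: service 726 + fixed 110 = 836
{Site 2, Site 4}: service 493 + fixed 412 = 905
{Site 1, Site 2, Site 3, Site 4, Site 5}: Irby→Site 3 3·6=18, Kent→Site 1 3·10=30, Elton→Site 4 2·24=48, Brent→Site 1 3·14=42, Wirral→Site 5 5·7=35, Sutton→Site 4 4·21=84, Tring→Site 5 3·23=69, Farrow→Site 2 2·22=44. Service 370; fixed 1058; total 1428.
No other subset beats 824.

Open Site 2 and Site 3; minimum total cost 824.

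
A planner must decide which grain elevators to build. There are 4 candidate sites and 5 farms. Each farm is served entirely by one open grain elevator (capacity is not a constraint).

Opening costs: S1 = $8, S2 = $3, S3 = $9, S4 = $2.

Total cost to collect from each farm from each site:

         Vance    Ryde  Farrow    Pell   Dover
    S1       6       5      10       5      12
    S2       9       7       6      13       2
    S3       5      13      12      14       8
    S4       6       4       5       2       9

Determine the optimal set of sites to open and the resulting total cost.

For any fixed open set, each farm goes to its cheapest open site; total = fixed + service.
{S2, S4}: Vance→S4 6, Ryde→S4 4, Farrow→S4 5, Pell→S4 2, Dover→S2 2. Service 19; fixed 5; total 24.
{S4}: service 26 + fixed 2 = 28
{S1, S2, S4}: service 19 + fixed 13 = 32
{S1, S2, S3, S4}: Vance→S3 5, Ryde→S4 4, Farrow→S4 5, Pell→S4 2, Dover→S2 2. Service 18; fixed 22; total 40.
(All 15 nonempty subsets were checked; S2 and S4 is lowest.)

Open S2 and S4; minimum total cost 24.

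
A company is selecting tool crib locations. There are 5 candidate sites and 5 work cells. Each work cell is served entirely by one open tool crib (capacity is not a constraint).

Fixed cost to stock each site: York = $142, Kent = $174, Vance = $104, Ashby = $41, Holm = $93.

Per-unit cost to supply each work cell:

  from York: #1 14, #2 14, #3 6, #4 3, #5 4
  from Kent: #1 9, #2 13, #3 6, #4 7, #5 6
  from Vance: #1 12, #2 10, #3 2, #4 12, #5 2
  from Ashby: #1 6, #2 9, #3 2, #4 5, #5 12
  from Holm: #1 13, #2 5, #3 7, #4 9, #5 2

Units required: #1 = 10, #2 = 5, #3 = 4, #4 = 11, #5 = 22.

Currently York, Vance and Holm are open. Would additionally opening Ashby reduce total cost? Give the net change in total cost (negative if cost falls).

Current service cost with {York, Vance, Holm}: 230.
Adding Ashby: each work cell re-picks its cheapest; new service cost 170, saving 60.
Extra fixed cost: 41. Net change = 41 − 60 = -19.
(Totals: 569 → 550.)

Yes — net change −19 (cost falls by 19).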